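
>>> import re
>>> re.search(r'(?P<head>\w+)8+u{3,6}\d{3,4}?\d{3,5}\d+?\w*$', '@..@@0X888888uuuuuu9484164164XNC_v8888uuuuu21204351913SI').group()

'0X888888uuuuuu9484164164XNC_v8888uuuuu21204351913SI'

Pattern: one or more of a word character (captured as 'head'); then one or more of a literal '8', then 3 to 6 of a literal 'u', then 3 to 4 of a digit (lazy); then 3 to 5 of a digit, then one or more of a digit (lazy), then zero or more of a word character; then anchored at the end.
The match spans [5:56] → '0X888888uuuuuu9484164164XNC_v8888uuuuu21204351913SI'.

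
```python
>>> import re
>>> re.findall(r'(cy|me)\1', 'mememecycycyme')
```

['me', 'cy']

`\1` has to match the exact text group 1 already captured.
Scanning left to right: at [0:4] match 'meme', group 1 = 'me'; at [6:10] match 'cycy', group 1 = 'cy'.
Because there's exactly one group, `findall` drops the full match and keeps group 1 from each hit.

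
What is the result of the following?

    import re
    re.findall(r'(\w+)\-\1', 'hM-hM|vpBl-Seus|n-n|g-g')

['hM', 'n', 'g']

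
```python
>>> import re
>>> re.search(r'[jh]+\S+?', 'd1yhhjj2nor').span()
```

(3, 8)

This matches one or more of one of [jh]; then one or more of a non-whitespace character (lazy).
`re.search` tries every starting position until one works.
The match spans [3:8] → 'hhjj2'.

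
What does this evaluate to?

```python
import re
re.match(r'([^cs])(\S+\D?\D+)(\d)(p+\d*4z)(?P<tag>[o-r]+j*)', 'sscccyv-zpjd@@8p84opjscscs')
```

None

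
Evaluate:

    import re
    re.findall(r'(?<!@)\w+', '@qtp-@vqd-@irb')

`(?!…)`/`(?<!…)` only lets a position through if the neighbouring text does NOT match; no characters are consumed.
Matches: at [2:4] → 'tp'; at [7:9] → 'qd'; at [12:14] → 'rb'.
`findall` yields the raw match text (3 of them) because the pattern has no groups.

['tp', 'qd', 'rb']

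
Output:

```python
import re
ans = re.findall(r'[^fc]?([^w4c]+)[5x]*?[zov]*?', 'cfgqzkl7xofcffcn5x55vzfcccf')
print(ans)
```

['fgqzkl7xof', 'ff', '5x55vzf', 'f']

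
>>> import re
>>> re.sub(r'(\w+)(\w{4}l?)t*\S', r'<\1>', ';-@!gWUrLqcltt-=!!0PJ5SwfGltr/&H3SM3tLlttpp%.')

';-@!<gWUrLq>=!!<0PJ5Swf>&<H3SM3tLl>.'

The pattern matches one or more of a word character (captured); then exactly 4 of a word character, then optionally the literal 'l' (captured); then zero or more of a literal 't', then a non-whitespace character.
Matches: at [4:15] → 'gWUrLqcltt-'; at [18:30] → '0PJ5SwfGltr/'; at [31:44] → 'H3SM3tLlttpp%'.
The replacement refers to a captured group, so each match is rewritten using its own captured text.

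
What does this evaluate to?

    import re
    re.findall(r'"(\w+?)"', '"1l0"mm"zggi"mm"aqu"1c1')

['1l0', 'zggi', 'aqu']

Matches: at [0:5] match '"1l0"', group 1 = '1l0'; at [7:13] match '"zggi"', group 1 = 'zggi'; at [15:20] match '"aqu"', group 1 = 'aqu'.
Because there's exactly one group, `findall` drops the full match and keeps group 1 from each hit.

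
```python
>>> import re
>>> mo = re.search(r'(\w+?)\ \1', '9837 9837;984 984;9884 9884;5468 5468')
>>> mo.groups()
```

('9837',)

After group 1 captures some text, `\1` only succeeds where that same text appears again.
`search` walks the string left to right and returns the first match it finds.
The match spans [0:9] → '9837 9837'.
Captured: group 1 = '9837'.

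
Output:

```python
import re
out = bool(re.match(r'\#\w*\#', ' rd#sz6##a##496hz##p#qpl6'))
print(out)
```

`match` is anchored at position 0; if the pattern doesn't fit there, it returns None.
Here the string doesn't start with a match, so the call returns None, and `bool(None)` is False.

False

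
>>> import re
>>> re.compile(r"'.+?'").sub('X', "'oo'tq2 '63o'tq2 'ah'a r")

Matches: at [0:4] → "'oo'"; at [8:13] → "'63o'"; at [17:21] → "'ah'".
`sub` substitutes 'X' at each match site.

'Xtq2 Xtq2 Xa r'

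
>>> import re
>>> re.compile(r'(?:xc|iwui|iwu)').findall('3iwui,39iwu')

['iwui', 'iwu']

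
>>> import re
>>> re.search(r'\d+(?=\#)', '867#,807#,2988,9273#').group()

The `(?=…)`/`(?<=…)` assertion just peeks at neighbouring text; it doesn't advance the match position.
`search` walks the string left to right and returns the first match it finds.
The match spans [0:3] → '867'.

'867'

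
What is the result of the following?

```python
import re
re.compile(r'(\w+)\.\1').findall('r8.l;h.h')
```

After group 1 captures some text, `\1` only succeeds where that same text appears again.
One capturing group, so `findall` returns just the captured substring from the one match — 1 in all.

['h']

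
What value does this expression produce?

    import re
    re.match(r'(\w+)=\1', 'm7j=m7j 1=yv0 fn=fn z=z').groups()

('m7j',)

After group 1 captures some text, `\1` only succeeds where that same text appears again.
`match` is anchored at position 0; if the pattern doesn't fit there, it returns None.
The match spans [0:7] → 'm7j=m7j'.
Captured: group 1 = 'm7j'.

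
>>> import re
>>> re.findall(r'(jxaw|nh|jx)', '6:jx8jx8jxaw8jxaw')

['jx', 'jx', 'jxaw', 'jxaw']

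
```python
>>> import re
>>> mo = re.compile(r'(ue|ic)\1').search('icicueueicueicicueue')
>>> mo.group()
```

After group 1 captures some text, `\1` only succeeds where that same text appears again.
The match spans [0:4] → 'icic'.

'icic'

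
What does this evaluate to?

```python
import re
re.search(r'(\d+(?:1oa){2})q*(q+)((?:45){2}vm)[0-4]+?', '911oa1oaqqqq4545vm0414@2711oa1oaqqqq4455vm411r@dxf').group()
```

A `+?`/`*?`/`{m,n}?` starts at its minimum and grows only as far as needed for what follows to match.
The match spans [0:19] → '911oa1oaqqqq4545vm0'.

'911oa1oaqqqq4545vm0'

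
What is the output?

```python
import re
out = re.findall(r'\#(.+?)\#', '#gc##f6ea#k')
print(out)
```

['gc', 'f6ea']

Because the quantifier is non-greedy, it stops expanding at the earliest point where the rest of the pattern can succeed.
One capturing group, so `findall` returns just the captured substring from each match — 2 in all.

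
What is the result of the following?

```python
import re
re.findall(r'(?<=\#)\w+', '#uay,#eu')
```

['uay', 'eu']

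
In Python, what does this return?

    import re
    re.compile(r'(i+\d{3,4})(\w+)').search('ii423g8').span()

The pattern matches one or more of a literal 'i', then 3 to 4 of a digit (captured); then one or more of a word character (captured).
Unlike `match`, `search` isn't anchored — it looks for the pattern anywhere in the string.
The match spans [0:7] → 'ii423g8'.
Captured: group 1 = 'ii423', group 2 = 'g8'.

(0, 7)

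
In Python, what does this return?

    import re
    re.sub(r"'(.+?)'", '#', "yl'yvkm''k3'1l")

Matches: at [2:8] → "'yvkm'"; at [8:12] → "'k3'".
Each match is replaced by '#'.

'yl##1l'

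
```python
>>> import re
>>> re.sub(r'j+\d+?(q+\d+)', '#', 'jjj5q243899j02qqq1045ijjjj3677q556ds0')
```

Every occurrence is swapped for '#'.

'##i#ds0'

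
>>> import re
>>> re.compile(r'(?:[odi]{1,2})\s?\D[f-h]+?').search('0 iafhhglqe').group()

The pattern matches 1 to 2 of one of [odi] (non-capturing group); then optionally whitespace, then a non-digit; then one or more of a character in [f-h] (lazy).
Because the quantifier is non-greedy, it stops expanding at the earliest point where the rest of the pattern can succeed.
`re.search` tries every starting position until one works.
The match spans [2:5] → 'iaf'.

'iaf'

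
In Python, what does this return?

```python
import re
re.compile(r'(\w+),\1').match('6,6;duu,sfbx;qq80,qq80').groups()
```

('6',)

The match spans [0:3] → '6,6'.
Captured: group 1 = '6'.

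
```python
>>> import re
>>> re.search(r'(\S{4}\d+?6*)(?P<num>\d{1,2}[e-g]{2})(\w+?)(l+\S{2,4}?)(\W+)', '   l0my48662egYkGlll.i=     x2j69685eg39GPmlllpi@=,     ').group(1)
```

'l0my4866'

The pattern matches exactly 4 of a non-whitespace character, then one or more of a digit (lazy), then zero or more of a literal '6' (captured); then 1 to 2 of a digit, then exactly 2 of a character in [e-g] (captured as 'num'); then one or more of a word character (lazy) (captured); then one or more of the literal 'l', then 2 to 4 of a non-whitespace character (lazy) (captured); then one or more of a non-word character (captured).
A non-greedy quantifier consumes as few characters as it can — just enough that the remainder of the pattern still matches from where it stops; whatever follows it matches normally.
`re.search` tries every starting position until one works.
The match spans [3:28] → 'l0my48662egYkGlll.i=     '.
Captured: group 1 = 'l0my4866', group 2 = '2eg', group 3 = 'YkG', group 4 = 'lll.i', group 5 = '=     '.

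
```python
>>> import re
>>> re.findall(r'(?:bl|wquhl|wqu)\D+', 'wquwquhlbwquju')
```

['wquwquhlbwquju']

Scanning left to right: at [0:14] → 'wquwquhlbwquju'.
With no groups in the pattern, `findall` gives back each whole match — 1 here.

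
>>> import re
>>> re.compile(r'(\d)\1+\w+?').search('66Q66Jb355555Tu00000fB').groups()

('6',)

The backreference `\1` re-matches whatever the first group consumed, character for character.
Unlike `match`, `search` isn't anchored — it looks for the pattern anywhere in the string.
The match spans [0:3] → '66Q'.
Captured: group 1 = '6'.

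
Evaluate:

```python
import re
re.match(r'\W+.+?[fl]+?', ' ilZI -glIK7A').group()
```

' il'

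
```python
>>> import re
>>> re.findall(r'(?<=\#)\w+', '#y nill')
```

['y']

The lookaround is zero-width — it requires the adjacent text to match without consuming it, so the asserted text isn't part of the match.
Scanning left to right: at [1:2] → 'y'.
Since nothing is captured, `findall` lists the 1 matched substring directly.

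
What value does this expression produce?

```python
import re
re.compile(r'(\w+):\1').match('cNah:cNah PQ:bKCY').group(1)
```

The match spans [0:9] → 'cNah:cNah'.
Captured: group 1 = 'cNah'.

'cNah'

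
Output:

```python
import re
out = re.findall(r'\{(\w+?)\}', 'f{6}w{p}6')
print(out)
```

`findall` collects group 1 from each match (2 total).

['6', 'p']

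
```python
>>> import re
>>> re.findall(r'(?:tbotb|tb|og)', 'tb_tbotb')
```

`|` is ordered: at each position the engine commits to the first alternative that works.
Walking the string: at [0:2] → 'tb'; at [3:8] → 'tbotb'.
No capturing groups, so `findall` returns the 2 full match strings.

['tb', 'tbotb']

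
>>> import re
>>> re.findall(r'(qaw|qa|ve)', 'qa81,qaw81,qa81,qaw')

['qa', 'qaw', 'qa', 'qaw']

Alternation tries branches left to right and keeps the first one that lets the overall match succeed at that position.
Walking the string: at [0:2] match 'qa', group 1 = 'qa'; at [5:8] match 'qaw', group 1 = 'qaw'; at [11:13] match 'qa', group 1 = 'qa'; at [16:19] match 'qaw', group 1 = 'qaw'.
`findall` collects group 1 from each match (4 total).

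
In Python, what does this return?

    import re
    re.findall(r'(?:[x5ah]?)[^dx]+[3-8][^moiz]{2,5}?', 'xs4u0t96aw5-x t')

With the lazy modifier that quantifier settles for the fewest repetitions that let the rest of the pattern succeed (the atoms after it are unaffected and can still be greedy).
No capturing groups, so `findall` returns the 1 full match string.

['xs4u0t96aw5-x']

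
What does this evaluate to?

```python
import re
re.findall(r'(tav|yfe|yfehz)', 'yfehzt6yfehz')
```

Alternation isn't longest-match — the leftmost alternative that fits at this position is chosen.
With a single group, `findall` returns only what that group captured — 2 items.

['yfe', 'yfe']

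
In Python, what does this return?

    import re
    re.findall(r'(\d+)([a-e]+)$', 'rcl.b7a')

[('7', 'a')]

This matches one or more of a digit (captured); then one or more of a character in [a-e] (captured); then anchored at the end.
Multiple groups make `findall` return tuples — one 2-tuple for the one match.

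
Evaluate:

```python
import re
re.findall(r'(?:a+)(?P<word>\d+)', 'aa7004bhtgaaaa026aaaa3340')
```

Pattern: one or more of a literal 'a' (non-capturing group); then one or more of a digit (captured as 'word').
Because there's exactly one group, `findall` drops the full match and keeps group 1 from each hit.

['7004', '026', '3340']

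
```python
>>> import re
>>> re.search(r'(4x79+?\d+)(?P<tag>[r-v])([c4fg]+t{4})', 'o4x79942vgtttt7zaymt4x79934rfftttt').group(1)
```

Pattern: the literal '4x7', then one or more of a literal '9' (lazy), then one or more of a digit (captured); then a character in [r-v] (captured as 'tag'); then one or more of one of [c4fg], then exactly 4 of a literal 't' (captured).
`search` walks the string left to right and returns the first match it finds.
The match spans [1:14] → '4x79942vgtttt'.
Captured: group 1 = '4x79942', group 2 = 'v', group 3 = 'gtttt'.

'4x79942'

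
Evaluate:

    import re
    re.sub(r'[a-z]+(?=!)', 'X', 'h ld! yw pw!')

'h X! yw X!'

The lookaround is zero-width — it requires the adjacent text to match without consuming it, so the asserted text isn't part of the match.
Matches: at [2:4] → 'ld'; at [9:11] → 'pw'.
Each match is replaced by 'X'.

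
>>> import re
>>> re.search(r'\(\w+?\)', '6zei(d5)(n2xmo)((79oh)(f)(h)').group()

'(d5)'

`re.search` scans for the first position where the pattern succeeds.
The match spans [4:8] → '(d5)'.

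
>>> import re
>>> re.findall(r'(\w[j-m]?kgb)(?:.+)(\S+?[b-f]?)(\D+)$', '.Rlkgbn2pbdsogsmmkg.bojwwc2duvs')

With 3 capturing groups, `findall` returns a 3-tuple per match.

[('Rlkgb', 'v', 's')]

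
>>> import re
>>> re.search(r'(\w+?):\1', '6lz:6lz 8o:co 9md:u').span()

(0, 7)

`\1` is not a pattern — it's the concrete string captured by group 1, re-applied verbatim.
`search` walks the string left to right and returns the first match it finds.
The match spans [0:7] → '6lz:6lz'.
Captured: group 1 = '6lz'.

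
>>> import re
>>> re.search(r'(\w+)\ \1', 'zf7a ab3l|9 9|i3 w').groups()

After group 1 captures some text, `\1` only succeeds where that same text appears again.
`re.search` scans for the first position where the pattern succeeds.
The match spans [3:6] → 'a a'.
Captured: group 1 = 'a'.

('a',)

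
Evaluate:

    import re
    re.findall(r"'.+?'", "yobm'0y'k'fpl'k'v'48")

["'0y'", "'fpl'", "'v'"]

A `+?`/`*?`/`{m,n}?` starts at its minimum and grows only as far as needed for what follows to match.
Since nothing is captured, `findall` lists the 3 matched substrings directly.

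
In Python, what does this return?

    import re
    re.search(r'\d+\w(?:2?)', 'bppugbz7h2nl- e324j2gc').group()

'7h2'

This matches one or more of a digit, then a word character; then optionally a literal '2' (non-capturing group).
The match spans [7:10] → '7h2'.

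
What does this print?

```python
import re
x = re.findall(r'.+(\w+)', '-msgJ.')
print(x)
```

['J']

The pattern matches one or more of any character; then one or more of a word character (captured).
Matches: at [0:5] match '-msgJ', group 1 = 'J'.
One capturing group, so `findall` returns just the captured substring from the one match — 1 in all.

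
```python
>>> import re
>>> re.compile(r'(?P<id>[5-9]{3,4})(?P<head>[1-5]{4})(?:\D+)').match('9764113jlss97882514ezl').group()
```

'9764113jlss'

`match` is anchored at position 0; if the pattern doesn't fit there, it returns None.
The match spans [0:11] → '9764113jlss'.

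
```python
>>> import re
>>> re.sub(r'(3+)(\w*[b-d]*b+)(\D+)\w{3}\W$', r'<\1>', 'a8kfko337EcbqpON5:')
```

'a8kfko<33>'

Pattern: one or more of a literal '3' (captured); then zero or more of a word character, then zero or more of a character in [b-d], then one or more of the literal 'b' (captured); then one or more of a non-digit (captured); then exactly 3 of a word character, then a non-word character; then anchored at the end.
Matches: at [6:18] → '337EcbqpON5:'.
Each match is replaced using the text its own group 1 captured.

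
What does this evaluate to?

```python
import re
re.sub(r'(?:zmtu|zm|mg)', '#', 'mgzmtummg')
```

'##m#'

Alternation isn't longest-match — the leftmost alternative that fits at this position is chosen.
Matches: at [0:2] → 'mg'; at [2:6] → 'zmtu'; at [7:9] → 'mg'.
Every occurrence is swapped for '#'.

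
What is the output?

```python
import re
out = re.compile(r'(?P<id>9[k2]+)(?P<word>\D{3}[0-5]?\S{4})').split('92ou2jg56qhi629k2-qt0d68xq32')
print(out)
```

The pattern matches the literal '9', then one or more of one of [k2] (captured as 'id'); then exactly 3 of a non-digit, then optionally a character in [0-5], then exactly 4 of a non-whitespace character (captured as 'word').
Because the pattern has a capturing group, `split` also inserts each captured text between the pieces.

['92ou2jg56qhi62', '9k2', '-qt0d68x', 'q32']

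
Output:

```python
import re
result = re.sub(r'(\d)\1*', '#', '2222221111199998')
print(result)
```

####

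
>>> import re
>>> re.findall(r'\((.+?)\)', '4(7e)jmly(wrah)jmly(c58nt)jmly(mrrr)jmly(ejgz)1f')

['7e', 'wrah', 'c58nt', 'mrrr', 'ejgz']

Lazy quantifiers expand one character at a time until the remainder of the pattern can match.
Walking the string: at [1:5] match '(7e)', group 1 = '7e'; at [9:15] match '(wrah)', group 1 = 'wrah'; at [19:26] match '(c58nt)', group 1 = 'c58nt'; at [30:36] match '(mrrr)', group 1 = 'mrrr'; at [40:46] match '(ejgz)', group 1 = 'ejgz'.
One capturing group, so `findall` returns just the captured substring from each match — 5 in all.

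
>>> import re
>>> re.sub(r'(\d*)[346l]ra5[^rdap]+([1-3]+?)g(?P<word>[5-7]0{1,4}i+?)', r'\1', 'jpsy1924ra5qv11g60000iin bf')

`\1` in the replacement pulls in group 1's text for each match.

'jpsy192in bf'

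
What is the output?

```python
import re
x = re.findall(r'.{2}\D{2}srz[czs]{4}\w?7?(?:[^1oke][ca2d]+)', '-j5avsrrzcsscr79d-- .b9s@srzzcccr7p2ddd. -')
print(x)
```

['b9s@srzzcccr7p2ddd']

Pattern: exactly 2 of any character, then exactly 2 of a non-digit, then the literal 'srz'; then exactly 4 of one of [czs], then optionally a word character, then optionally the literal '7'; then any character except [1oke], then one or more of one of [ca2d] (non-capturing group).
Since nothing is captured, `findall` lists the 1 matched substring directly.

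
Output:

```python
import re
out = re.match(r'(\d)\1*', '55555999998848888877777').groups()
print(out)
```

`\1` has to match the exact text group 1 already captured.
`re.match` only tries the pattern at the start of the string.
The match spans [0:5] → '55555'.
Captured: group 1 = '5'.

('5',)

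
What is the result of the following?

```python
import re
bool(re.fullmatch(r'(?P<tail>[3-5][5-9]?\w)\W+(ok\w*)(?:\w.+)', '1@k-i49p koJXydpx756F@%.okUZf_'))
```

Pattern: a character in [3-5], then optionally a character in [5-9], then a word character (captured as 'tail'); then one or more of a non-word character; then the literal 'o', then a literal 'k', then zero or more of a word character (captured); then a word character, then one or more of any character (non-capturing group).
`re.fullmatch` is like wrapping the pattern in `^…$` (in single-line mode).
Here there's no way to consume every character, so the call returns None, and `bool(None)` is False.

False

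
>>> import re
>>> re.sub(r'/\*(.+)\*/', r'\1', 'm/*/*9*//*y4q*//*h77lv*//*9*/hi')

'm/*9*//*y4q*//*h77lv*//*9hi'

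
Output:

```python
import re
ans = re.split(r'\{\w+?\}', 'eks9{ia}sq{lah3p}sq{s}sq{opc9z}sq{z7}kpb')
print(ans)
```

Matches to split on: at [4:8] → '{ia}'; at [10:17] → '{lah3p}'; at [19:22] → '{s}'; at [24:31] → '{opc9z}'; at [33:37] → '{z7}'.
Splitting on the pattern gives 6 pieces.

['eks9', 'sq', 'sq', 'sq', 'sq', 'kpb']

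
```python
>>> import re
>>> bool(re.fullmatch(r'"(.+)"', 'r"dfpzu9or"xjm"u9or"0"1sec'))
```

False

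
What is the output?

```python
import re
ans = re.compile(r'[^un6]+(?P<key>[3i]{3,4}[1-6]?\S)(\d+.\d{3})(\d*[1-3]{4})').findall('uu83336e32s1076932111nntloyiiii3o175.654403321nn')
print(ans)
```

The pattern matches one or more of any character except [un6]; then 3 to 4 of one of [3i], then optionally a character in [1-6], then a non-whitespace character (captured as 'key'); then one or more of a digit, then any character, then exactly 3 of a digit (captured); then zero or more of a digit, then exactly 4 of a character in [1-3] (captured).
Scanning left to right: at [2:21] match '83336e32s1076932111', groups = ('3336e', '32s107', '6932111'); at [23:46] match 'tloyiiii3o175.654403321', groups = ('ii3o', '175.654', '403321').
With 3 capturing groups, `findall` returns a 3-tuple per match.

[('3336e', '32s107', '6932111'), ('ii3o', '175.654', '403321')]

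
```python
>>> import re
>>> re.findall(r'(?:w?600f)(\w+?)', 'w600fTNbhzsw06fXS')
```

['T']

The pattern matches optionally a literal 'w', then the literal '60', then the literal '0f' (non-capturing group); then one or more of a word character (lazy) (captured).
Walking the string: at [0:6] match 'w600fT', group 1 = 'T'.
Because there's exactly one group, `findall` drops the full match and keeps group 1 from the one hit.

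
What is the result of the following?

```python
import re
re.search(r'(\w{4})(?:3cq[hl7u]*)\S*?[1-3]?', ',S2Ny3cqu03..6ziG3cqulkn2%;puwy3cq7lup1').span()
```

The pattern matches exactly 4 of a word character (captured); then the literal '3cq', then zero or more of one of [hl7u] (non-capturing group); then zero or more of a non-whitespace character (lazy), then optionally a character in [1-3].
Lazy quantifiers expand one character at a time until the remainder of the pattern can match.
`re.search` scans for the first position where the pattern succeeds.
The match spans [1:9] → 'S2Ny3cqu'.
Captured: group 1 = 'S2Ny'.

(1, 9)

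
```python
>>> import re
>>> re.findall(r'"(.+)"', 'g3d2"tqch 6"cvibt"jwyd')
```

['tqch 6"cvibt']

Scanning left to right: at [4:18] match '"tqch 6"cvibt"', group 1 = 'tqch 6"cvibt'.
Because there's exactly one group, `findall` drops the full match and keeps group 1 from the one hit.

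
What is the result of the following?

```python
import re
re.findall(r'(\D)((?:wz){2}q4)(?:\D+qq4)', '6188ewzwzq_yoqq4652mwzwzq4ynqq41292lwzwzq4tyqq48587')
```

[('m', 'wzwzq4'), ('l', 'wzwzq4')]

This matches a non-digit (captured); then the literal 'wz' repeated 2 times, then the literal 'q4' (captured); then one or more of a non-digit, then the literal 'qq4' (non-capturing group).
Matches: at [19:31] match 'mwzwzq4ynqq4', groups = ('m', 'wzwzq4'); at [35:47] match 'lwzwzq4tyqq4', groups = ('l', 'wzwzq4').
Multiple groups make `findall` return tuples — one 2-tuple for each match.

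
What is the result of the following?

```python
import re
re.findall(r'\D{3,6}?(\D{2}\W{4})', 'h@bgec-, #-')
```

['ec-, #']

The pattern matches 3 to 6 of a non-digit (lazy); then exactly 2 of a non-digit, then exactly 4 of a non-word character (captured).
With the lazy modifier that quantifier settles for the fewest repetitions that let the rest of the pattern succeed (the atoms after it are unaffected and can still be greedy).
Scanning left to right: at [0:10] match 'h@bgec-, #', group 1 = 'ec-, #'.
With a single group, `findall` returns only what that group captured — 1 item.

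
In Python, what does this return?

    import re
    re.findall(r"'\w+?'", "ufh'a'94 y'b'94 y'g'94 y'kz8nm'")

`findall` yields the raw match text (4 of them) because the pattern has no groups.

["'a'", "'b'", "'g'", "'kz8nm'"]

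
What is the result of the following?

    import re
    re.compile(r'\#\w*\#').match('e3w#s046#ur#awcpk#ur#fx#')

`match` is anchored at position 0; if the pattern doesn't fit there, it returns None.
Here the string doesn't start with a match, so the call returns None.

None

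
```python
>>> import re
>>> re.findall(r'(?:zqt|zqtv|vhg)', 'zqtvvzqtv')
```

The regex engine tests alternatives in the order written; an earlier branch that matches wins even if a later one would match more.
Since nothing is captured, `findall` lists the 2 matched substrings directly.

['zqt', 'zqt']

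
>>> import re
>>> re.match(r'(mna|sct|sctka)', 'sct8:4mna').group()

With `match`, the pattern is implicitly anchored at the beginning.
The match spans [0:3] → 'sct'.

'sct'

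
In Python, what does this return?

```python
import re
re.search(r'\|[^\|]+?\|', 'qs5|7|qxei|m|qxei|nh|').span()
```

(3, 6)

Unlike `match`, `search` isn't anchored — it looks for the pattern anywhere in the string.
The match spans [3:6] → '|7|'.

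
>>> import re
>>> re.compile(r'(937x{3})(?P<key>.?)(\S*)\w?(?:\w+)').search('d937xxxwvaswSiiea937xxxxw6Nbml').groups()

The match spans [1:30] → '937xxxwvaswSiiea937xxxxw6Nbml'.
Captured: group 1 = '937xxx', group 2 = 'w', group 3 = 'vaswSiiea937xxxxw6Nbm'.

('937xxx', 'w', 'vaswSiiea937xxxxw6Nbm')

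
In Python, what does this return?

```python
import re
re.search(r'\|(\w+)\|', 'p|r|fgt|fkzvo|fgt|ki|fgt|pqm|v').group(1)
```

`search` walks the string left to right and returns the first match it finds.
The match spans [1:4] → '|r|'.
Captured: group 1 = 'r'.

'r'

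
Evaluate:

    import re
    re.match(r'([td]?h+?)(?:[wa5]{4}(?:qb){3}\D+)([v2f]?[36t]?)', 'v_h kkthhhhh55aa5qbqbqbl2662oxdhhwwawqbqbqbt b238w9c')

None

Pattern: optionally one of [td], then one or more of the literal 'h' (lazy) (captured); then exactly 4 of one of [wa5], then the literal 'qb' repeated 3 times, then one or more of a non-digit (non-capturing group); then optionally one of [v2f], then optionally one of [36t] (captured).
With `match`, the pattern is implicitly anchored at the beginning.
Here position 0 doesn't satisfy it, so the call returns None.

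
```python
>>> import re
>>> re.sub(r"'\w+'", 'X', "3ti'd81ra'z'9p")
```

"3tiXz'9p"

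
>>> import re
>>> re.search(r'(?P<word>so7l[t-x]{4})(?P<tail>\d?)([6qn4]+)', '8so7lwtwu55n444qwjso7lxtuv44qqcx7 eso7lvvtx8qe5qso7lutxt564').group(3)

'4qq'

The pattern matches the literal 'so', then the literal '7l', then exactly 4 of a character in [t-x] (captured as 'word'); then optionally a digit (captured as 'tail'); then one or more of one of [6qn4] (captured).
`search` walks the string left to right and returns the first match it finds.
The match spans [18:30] → 'so7lxtuv44qq'.
Captured: group 1 = 'so7lxtuv', group 2 = '4', group 3 = '4qq'.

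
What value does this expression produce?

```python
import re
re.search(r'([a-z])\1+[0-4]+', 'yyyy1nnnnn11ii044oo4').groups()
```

The match spans [0:5] → 'yyyy1'.
Captured: group 1 = 'y'.

('y',)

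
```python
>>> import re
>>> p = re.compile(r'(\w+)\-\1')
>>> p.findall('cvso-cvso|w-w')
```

`\1` has to match the exact text group 1 already captured.
With a single group, `findall` returns only what that group captured — 2 items.

['cvso', 'w']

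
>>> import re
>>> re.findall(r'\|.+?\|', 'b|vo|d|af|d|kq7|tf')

A `+?`/`*?`/`{m,n}?` starts at its minimum and grows only as far as needed for what follows to match.
Walking the string: at [1:5] → '|vo|'; at [6:10] → '|af|'; at [11:16] → '|kq7|'.
With no groups in the pattern, `findall` gives back each whole match — 3 here.

['|vo|', '|af|', '|kq7|']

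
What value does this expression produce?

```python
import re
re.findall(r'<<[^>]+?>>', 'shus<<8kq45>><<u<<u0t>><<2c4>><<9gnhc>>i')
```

['<<8kq45>>', '<<u<<u0t>>', '<<2c4>>', '<<9gnhc>>']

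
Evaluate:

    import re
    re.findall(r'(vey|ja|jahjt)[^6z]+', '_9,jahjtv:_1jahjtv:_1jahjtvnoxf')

['ja']

Alternation tries branches left to right and keeps the first one that lets the overall match succeed at that position.
With a single group, `findall` returns only what that group captured — 1 item.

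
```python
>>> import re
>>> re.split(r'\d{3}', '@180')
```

This matches exactly 3 of a digit.
Matches to split on: at [1:4] → '180'.
Splitting on the pattern gives 2 pieces.

['@', '']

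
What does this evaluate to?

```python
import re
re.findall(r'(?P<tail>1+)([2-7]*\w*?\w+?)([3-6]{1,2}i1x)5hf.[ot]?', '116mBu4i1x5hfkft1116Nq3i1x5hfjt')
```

[('11', '6mBu', '4i1x'), ('111', '6Nq', '3i1x')]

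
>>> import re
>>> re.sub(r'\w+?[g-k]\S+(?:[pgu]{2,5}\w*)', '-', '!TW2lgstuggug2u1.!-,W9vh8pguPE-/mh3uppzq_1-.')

The pattern matches one or more of a word character (lazy), then a character in [g-k]; then one or more of a non-whitespace character; then 2 to 5 of one of [pgu], then zero or more of a word character (non-capturing group).
Matches: at [1:42] → 'TW2lgstuggug2u1.!-,W9vh8pguPE-/mh3uppzq_1'.
Every occurrence is swapped for '-'.

'!--.'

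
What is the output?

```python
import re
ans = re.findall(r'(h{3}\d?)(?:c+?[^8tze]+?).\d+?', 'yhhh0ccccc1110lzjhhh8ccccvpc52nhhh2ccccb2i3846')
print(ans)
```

['hhh0', 'hhh8', 'hhh2']

This matches exactly 3 of a literal 'h', then optionally a digit (captured); then one or more of the literal 'c' (lazy), then one or more of any character except [8tze] (lazy) (non-capturing group); then any character, then one or more of a digit (lazy).
Scanning left to right: at [1:11] match 'hhh0ccccc1', group 1 = 'hhh0'; at [17:29] match 'hhh8ccccvpc5', group 1 = 'hhh8'; at [31:41] match 'hhh2ccccb2', group 1 = 'hhh2'.
With a single group, `findall` returns only what that group captured — 3 items.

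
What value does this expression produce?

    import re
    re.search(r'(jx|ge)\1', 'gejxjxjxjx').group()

'jxjx'

`\1` has to match the exact text group 1 already captured.
Unlike `match`, `search` isn't anchored — it looks for the pattern anywhere in the string.
The match spans [2:6] → 'jxjx'.
Captured: group 1 = 'jx'.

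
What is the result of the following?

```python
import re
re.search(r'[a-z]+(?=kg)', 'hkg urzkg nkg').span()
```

(0, 1)

Because the assertion is zero-width, the text it checks is not consumed and won't appear in the result.
Unlike `match`, `search` isn't anchored — it looks for the pattern anywhere in the string.
The match spans [0:1] → 'h'.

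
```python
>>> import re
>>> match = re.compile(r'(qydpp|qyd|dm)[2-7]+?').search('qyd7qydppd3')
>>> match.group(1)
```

The match spans [0:4] → 'qyd7'.
Captured: group 1 = 'qyd'.

'qyd'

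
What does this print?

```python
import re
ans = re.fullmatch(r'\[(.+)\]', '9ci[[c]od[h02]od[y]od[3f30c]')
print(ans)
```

None

`re.fullmatch` is like wrapping the pattern in `^…$` (in single-line mode).
Here the string isn't matched end-to-end, so the call returns None.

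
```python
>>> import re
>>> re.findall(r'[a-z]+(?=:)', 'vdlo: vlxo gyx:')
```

['vdlo', 'gyx']

The lookaround is zero-width — it requires the adjacent text to match without consuming it, so the asserted text isn't part of the match.
Scanning left to right: at [0:4] → 'vdlo'; at [11:14] → 'gyx'.
With no groups in the pattern, `findall` gives back each whole match — 2 here.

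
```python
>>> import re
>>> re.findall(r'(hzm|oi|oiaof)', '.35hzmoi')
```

['hzm', 'oi']

Matches: at [3:6] match 'hzm', group 1 = 'hzm'; at [6:8] match 'oi', group 1 = 'oi'.
With a single group, `findall` returns only what that group captured — 2 items.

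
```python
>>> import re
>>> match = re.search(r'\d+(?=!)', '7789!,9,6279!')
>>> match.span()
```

(0, 4)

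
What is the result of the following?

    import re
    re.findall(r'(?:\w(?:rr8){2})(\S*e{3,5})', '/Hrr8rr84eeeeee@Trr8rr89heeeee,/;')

['4eeeeee@Trr8rr89heeeee']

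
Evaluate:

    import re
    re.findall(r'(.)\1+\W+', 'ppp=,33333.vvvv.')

`\1` has to match the exact text group 1 already captured.
With a single group, `findall` returns only what that group captured — 3 items.

['p', '3', 'v']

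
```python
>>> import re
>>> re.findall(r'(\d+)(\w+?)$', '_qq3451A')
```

[('3451', 'A')]

Pattern: one or more of a digit (captured); then one or more of a word character (lazy) (captured); then anchored at the end.
Matches: at [3:8] match '3451A', groups = ('3451', 'A').
Multiple groups make `findall` return tuples — one 2-tuple for the one match.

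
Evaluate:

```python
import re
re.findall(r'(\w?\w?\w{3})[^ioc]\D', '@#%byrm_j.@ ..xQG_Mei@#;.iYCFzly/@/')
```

This matches optionally a word character, then optionally a word character, then exactly 3 of a word character (captured); then any character except [ioc], then a non-digit.
Walking the string: at [3:10] match 'byrm_j.', group 1 = 'byrm_'; at [14:21] match 'xQG_Mei', group 1 = 'xQG_M'; at [25:32] match 'iYCFzly', group 1 = 'iYCFz'.
One capturing group, so `findall` returns just the captured substring from each match — 3 in all.

['byrm_', 'xQG_M', 'iYCFz']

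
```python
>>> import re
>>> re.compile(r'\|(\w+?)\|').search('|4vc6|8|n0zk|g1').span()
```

(0, 6)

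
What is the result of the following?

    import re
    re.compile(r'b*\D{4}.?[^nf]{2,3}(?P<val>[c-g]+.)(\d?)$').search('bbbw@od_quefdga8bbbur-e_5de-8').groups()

('e-', '8')

The pattern matches zero or more of a literal 'b'; then exactly 4 of a non-digit, then optionally any character, then 2 to 3 of any character except [nf]; then one or more of a character in [c-g], then any character (captured as 'val'); then optionally a digit (captured); then anchored at the end.
Unlike `match`, `search` isn't anchored — it looks for the pattern anywhere in the string.
The match spans [16:29] → 'bbbur-e_5de-8'.
Captured: group 1 = 'e-', group 2 = '8'.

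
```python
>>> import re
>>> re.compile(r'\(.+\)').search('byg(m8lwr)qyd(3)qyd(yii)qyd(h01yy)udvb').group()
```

Unlike `match`, `search` isn't anchored — it looks for the pattern anywhere in the string.
The match spans [3:34] → '(m8lwr)qyd(3)qyd(yii)qyd(h01yy)'.

'(m8lwr)qyd(3)qyd(yii)qyd(h01yy)'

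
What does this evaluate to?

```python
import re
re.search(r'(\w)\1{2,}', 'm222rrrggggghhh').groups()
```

('2',)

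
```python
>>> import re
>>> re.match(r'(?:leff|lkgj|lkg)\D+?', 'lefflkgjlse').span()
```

(0, 5)

`match` is anchored at position 0; if the pattern doesn't fit there, it returns None.
The match spans [0:5] → 'leffl'.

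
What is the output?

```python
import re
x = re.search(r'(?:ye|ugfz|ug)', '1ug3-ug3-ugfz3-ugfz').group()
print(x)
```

ug

The match spans [1:3] → 'ug'.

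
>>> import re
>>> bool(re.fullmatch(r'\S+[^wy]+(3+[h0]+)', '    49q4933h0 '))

False

Pattern: one or more of a non-whitespace character; then one or more of any character except [wy]; then one or more of the literal '3', then one or more of one of [h0] (captured).
`re.fullmatch` is like wrapping the pattern in `^…$` (in single-line mode).
Here the string isn't matched end-to-end, so the call returns None, and `bool(None)` is False.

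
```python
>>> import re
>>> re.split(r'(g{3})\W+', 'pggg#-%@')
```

['p', 'ggg', '']

The group in the pattern means `split` returns the separators' captures alongside the pieces.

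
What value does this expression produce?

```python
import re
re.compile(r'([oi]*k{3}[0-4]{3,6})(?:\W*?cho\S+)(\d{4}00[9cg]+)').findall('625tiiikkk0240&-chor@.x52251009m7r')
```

[('iiikkk0240', '2251009')]

This matches zero or more of one of [oi], then exactly 3 of a literal 'k', then 3 to 6 of a character in [0-4] (captured); then zero or more of a non-word character (lazy), then the literal 'cho', then one or more of a non-whitespace character (non-capturing group); then exactly 4 of a digit, then the literal '00', then one or more of one of [9cg] (captured).
Walking the string: at [4:31] match 'iiikkk0240&-chor@.x52251009', groups = ('iiikkk0240', '2251009').
Multiple groups make `findall` return tuples — one 2-tuple for the one match.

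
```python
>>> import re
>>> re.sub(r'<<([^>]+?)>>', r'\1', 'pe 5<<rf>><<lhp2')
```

'pe 5rf<<lhp2'

Matches: at [4:10] → '<<rf>>'.
`\1` in the replacement pulls in group 1's text for each match.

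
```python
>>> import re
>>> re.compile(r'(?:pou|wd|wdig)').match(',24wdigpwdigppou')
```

None

With `match`, the pattern is implicitly anchored at the beginning.
Here the string doesn't start with a match, so the call returns None.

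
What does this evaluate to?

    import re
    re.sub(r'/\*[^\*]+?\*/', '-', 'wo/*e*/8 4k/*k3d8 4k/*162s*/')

Each match is replaced by '-'.

'wo-8 4k/*k3d8 4k-'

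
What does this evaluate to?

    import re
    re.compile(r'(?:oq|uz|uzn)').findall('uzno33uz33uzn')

['uz', 'uz', 'uz']

Alternation isn't longest-match — the leftmost alternative that fits at this position is chosen.
Scanning left to right: at [0:2] → 'uz'; at [6:8] → 'uz'; at [10:12] → 'uz'.
With no groups in the pattern, `findall` gives back each whole match — 3 here.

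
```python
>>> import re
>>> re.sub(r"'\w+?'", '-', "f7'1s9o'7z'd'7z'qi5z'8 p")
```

'f7-7z-7z-8 p'

Every occurrence is swapped for '-'.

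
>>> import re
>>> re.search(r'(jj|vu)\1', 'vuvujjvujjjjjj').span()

(0, 4)

The backreference `\1` re-matches whatever the first group consumed, character for character.
The match spans [0:4] → 'vuvu'.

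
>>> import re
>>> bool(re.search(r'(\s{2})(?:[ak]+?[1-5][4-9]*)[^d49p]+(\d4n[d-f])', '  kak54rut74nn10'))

Here no position works, so the call returns None, and `bool(None)` is False.

False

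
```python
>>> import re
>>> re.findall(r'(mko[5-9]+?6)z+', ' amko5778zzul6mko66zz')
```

['mko66']

Pattern: the literal 'mko', then one or more of a character in [5-9] (lazy), then the literal '6' (captured); then one or more of a literal 'z'.
Walking the string: at [14:21] match 'mko66zz', group 1 = 'mko66'.
Because there's exactly one group, `findall` drops the full match and keeps group 1 from the one hit.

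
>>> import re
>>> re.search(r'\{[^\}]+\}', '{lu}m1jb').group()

'{lu}'

The match spans [0:4] → '{lu}'.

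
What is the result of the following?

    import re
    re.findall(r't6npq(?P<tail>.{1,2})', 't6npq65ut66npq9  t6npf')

Pattern: the literal 't6n', then the literal 'pq'; then 1 to 2 of any character (captured as 'tail').
With a single group, `findall` returns only what that group captured — 1 item.

['65']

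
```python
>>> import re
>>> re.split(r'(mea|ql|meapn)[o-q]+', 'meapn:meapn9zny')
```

`re.split` interleaves the captured-group text with the surrounding fragments.

['', 'mea', 'n:', 'mea', 'n9zny']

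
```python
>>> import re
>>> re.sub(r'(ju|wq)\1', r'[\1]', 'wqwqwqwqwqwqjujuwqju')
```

`\1` has to match the exact text group 1 already captured.
`\1` in the replacement pulls in group 1's text for each match.

'[wq][wq][wq][ju]wqju'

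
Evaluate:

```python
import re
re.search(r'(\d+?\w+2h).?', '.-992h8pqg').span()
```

(2, 7)

This matches one or more of a digit (lazy), then one or more of a word character, then the literal '2h' (captured); then optionally any character.
`re.search` tries every starting position until one works.
The match spans [2:7] → '992h8'.
Captured: group 1 = '992h'.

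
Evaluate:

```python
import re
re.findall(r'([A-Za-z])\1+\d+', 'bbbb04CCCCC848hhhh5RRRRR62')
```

['b', 'C', 'h', 'R']

After group 1 captures some text, `\1` only succeeds where that same text appears again.
Walking the string: at [0:6] match 'bbbb04', group 1 = 'b'; at [6:14] match 'CCCCC848', group 1 = 'C'; at [14:19] match 'hhhh5', group 1 = 'h'; at [19:26] match 'RRRRR62', group 1 = 'R'.
`findall` collects group 1 from each match (4 total).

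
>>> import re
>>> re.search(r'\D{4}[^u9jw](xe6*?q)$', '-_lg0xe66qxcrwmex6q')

None

Here no position works, so the call returns None.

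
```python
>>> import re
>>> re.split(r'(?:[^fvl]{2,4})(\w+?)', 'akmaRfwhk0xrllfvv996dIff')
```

This matches 2 to 4 of any character except [fvl] (non-capturing group); then one or more of a word character (lazy) (captured).
Lazy quantifiers expand one character at a time until the remainder of the pattern can match.
Matches to split on: at [0:5] → 'akmaR'; at [6:11] → 'whk0x'; at [17:22] → '996dI'.
`re.split` interleaves the captured-group text with the surrounding fragments.

['', 'R', 'f', 'x', 'rllfvv', 'I', 'ff']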